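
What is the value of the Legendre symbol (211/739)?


p = 739 is prime, so compute (211/739) with the reciprocity algorithm (Jacobi-symbol steps: pull out 2s via (2/n), flip via reciprocity, reduce):
  reciprocity: (211/739) -> -(739/211)
  reduce: (106/211)
  pull out 2: (2/211) = -1  (since 211 mod 8 = 3)
  reciprocity: (53/211) -> +(211/53)
  reduce: (52/53)
  pull out 2: (2/53) = -1  (since 53 mod 8 = 5)
  pull out 2: (2/53) = -1  (since 53 mod 8 = 5)
  reciprocity: (13/53) -> +(53/13)
  reduce: (1/13)
  (1/13) = 1
Product of signs = 1
(211/739) = 1

1


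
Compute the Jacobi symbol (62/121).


Compute (62/121) via quadratic reciprocity:
  pull out 2: (2/121) = +1  (since 121 mod 8 = 1)
  reciprocity: (31/121) -> +(121/31)
  reduce: (28/31)
  pull out 2: (2/31) = +1  (since 31 mod 8 = 7)
  pull out 2: (2/31) = +1  (since 31 mod 8 = 7)
  reciprocity: (7/31) -> -(31/7)
  reduce: (3/7)
  reciprocity: (3/7) -> -(7/3)
  reduce: (1/3)
  (1/3) = 1
Product of signs = 1

1


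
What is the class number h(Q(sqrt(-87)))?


K = Q(sqrt(-87)). d mod 4 = 1, so D = disc(K) = d = -87
h(K) equals the number of primitive reduced positive-definite forms (a, b, c) = a*x^2 + b*x*y + c*y^2 with b^2 - 4ac = D,
where reduced means |b| <= a <= c, with b >= 0 whenever |b| = a or a = c, and primitive means gcd(a, b, c) = 1.
Reduced forces 3a^2 <= |D| = 87, so 1 <= a <= 5; b must have the parity of D, and c = (b^2 - D)/(4a) must be an integer >= a.
Enumerate a = 1..5, b in [-a, a]:
  a=1: (1, 1, 22)  [1]
  a=2: (2, -1, 11), (2, 1, 11)  [2]
  a=3: (3, 3, 8)  [1]
  a=4: (4, -3, 6), (4, 3, 6)  [2]
  a=5: none
Total reduced forms: 1 + 2 + 1 + 2 = 6
h = 6

6


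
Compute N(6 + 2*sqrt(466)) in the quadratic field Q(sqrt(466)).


N(a + b*sqrt(d)) = a^2 - d*b^2
= (6)^2 - (466)*(2)^2
= 36 - 1864
= -1828

-1828


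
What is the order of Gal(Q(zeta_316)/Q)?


|Gal(Q(zeta_316)/Q)| = phi(316)
= 156

156


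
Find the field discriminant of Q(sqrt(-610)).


For K = Q(sqrt(d)) with d squarefree: disc(K) = d if d = 1 mod 4, and disc(K) = 4d if d = 2 or 3 mod 4.
Here d = -610, and d mod 4 = 2.
d = 2 mod 4, not 1 (O_K = Z[sqrt(d)]), so disc(K) = 4d = 4 * (-610) = -2440

-2440


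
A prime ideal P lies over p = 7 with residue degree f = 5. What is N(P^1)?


N(P^a) = p^(a*f)
= 7^(1*5)
= 7^5
= 16807

16807


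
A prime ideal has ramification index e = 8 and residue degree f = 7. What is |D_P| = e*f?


|D_P| = e * f
= 8 * 7
= 56

56


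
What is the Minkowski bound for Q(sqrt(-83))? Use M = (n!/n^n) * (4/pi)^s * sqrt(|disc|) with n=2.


d = -83, d mod 4 = 1, so disc(K) = d = -83; |disc(K)| = 83
Imaginary quadratic field, so n = 2, s = r2 = 1, r1 = 0
M = (n!/n^n) * (4/pi)^s * sqrt(|disc(K)|) = (2!/2^2) * (4/pi)^1 * sqrt(83)
= 0.5 * 1.273240 * 9.110434
= 5.7999

5.7999


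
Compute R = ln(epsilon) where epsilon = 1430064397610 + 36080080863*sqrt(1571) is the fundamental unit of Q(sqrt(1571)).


epsilon = 1430064397610 + 36080080863*sqrt(1571)
= 2.8601e+12
R = ln(2.8601e+12)
= 28.6819

28.6819


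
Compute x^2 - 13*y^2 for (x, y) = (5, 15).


x^2 - d*y^2
= 5^2 - 13*15^2
= 25 - 2925
= -2900

-2900


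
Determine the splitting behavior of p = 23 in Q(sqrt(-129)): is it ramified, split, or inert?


K = Q(sqrt(-129)). Since d mod 4 = 3, disc(K) = -516.
Check p | disc: -516 mod 23 = 13.
p does not divide disc. Compute Legendre symbol (d/p):
9^((23-1)/2) mod 23 = 1
(d/p) = 1, so p splits: (p) = P*P' with e=1, f=1, g=2.
Therefore p is split.

split


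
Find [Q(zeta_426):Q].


The degree equals Euler's totient phi(426).
426 = 2 * 3 * 71
phi(426) = 140

140


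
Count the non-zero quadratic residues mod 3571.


For prime p, the number of non-zero quadratic residues is (p-1)/2.
= (3571-1)/2
= 1785

1785


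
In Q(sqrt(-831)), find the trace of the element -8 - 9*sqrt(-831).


Tr(a + b*sqrt(d)) = (a + b*sqrt(d)) + (a - b*sqrt(d)) = 2a
= 2 * (-8)
= -16

-16


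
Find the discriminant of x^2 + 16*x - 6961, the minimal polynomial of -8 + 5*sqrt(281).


The element -8 + 5*sqrt(281) has minimal polynomial:
x^2 + 16*x - 6961
Discriminant = (16)^2 - 4*(-6961)
= 256 + 27844
= 28100

28100


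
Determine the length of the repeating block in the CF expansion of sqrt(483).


Run the CF algorithm for sqrt(483).
a_0 = floor(sqrt(483)) = 21; set m_0=0, q_0=1.
Recurrence: m' = q*a - m,  q' = (d - m'^2)/q,  a' = floor((a_0 + m')/q').
  step 1: m=21, q=42, a=1
  step 2: m=21, q=1, a=42
a_2 = 2*a_0 = 42, so the period closes here.
sqrt(483) = [21; 1, 42]
Period length = 2

2


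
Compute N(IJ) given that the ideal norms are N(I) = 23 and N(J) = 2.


N(IJ) = N(I) * N(J)
= 23 * 2
= 46

46


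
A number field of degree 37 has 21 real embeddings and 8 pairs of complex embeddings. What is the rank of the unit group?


By Dirichlet's unit theorem:
rank = r1 + r2 - 1
= 21 + 8 - 1
= 28

28


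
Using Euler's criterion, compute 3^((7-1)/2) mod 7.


p = 7 is prime and the exponent is (p-1)/2 = 3, so by Euler's criterion 3^3 = (3/7) = +1 or -1 mod 7.
Compute by square-and-multiply:
  3 = 2 + 1 (binary 11)
  Repeated squaring mod 7: 3^1 = 3, 3^2 = 2
  3^3 = 3^2 * 3^1 = 2 * 3 mod 7
    2 * 3 = 6 = 6 mod 7
  3^3 = 6 mod 7
Result 6 = p - 1 = -1 mod 7: 3 is a quadratic non-residue mod 7. As a residue in [0, p-1] the value is 6.
3^3 mod 7 = 6

6


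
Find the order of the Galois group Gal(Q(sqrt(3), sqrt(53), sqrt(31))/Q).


The 3 square roots of distinct primes are multiplicatively independent over Q,
so [K:Q] = 2^3 and Gal(K/Q) is isomorphic to (Z/2Z)^3.
|Gal| = 2^3 = 8

8


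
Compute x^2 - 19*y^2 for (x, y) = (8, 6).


x^2 - d*y^2
= 8^2 - 19*6^2
= 64 - 684
= -620

-620


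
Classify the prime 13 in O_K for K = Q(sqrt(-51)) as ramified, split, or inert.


K = Q(sqrt(-51)). Since d mod 4 = 1, disc(K) = -51.
Check p | disc: -51 mod 13 = 1.
p does not divide disc. Compute Legendre symbol (d/p):
1^((13-1)/2) mod 13 = 1
(d/p) = 1, so p splits: (p) = P*P' with e=1, f=1, g=2.
Therefore p is split.

split


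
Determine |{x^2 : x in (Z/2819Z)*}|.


For prime p, the number of non-zero quadratic residues is (p-1)/2.
= (2819-1)/2
= 1409

1409


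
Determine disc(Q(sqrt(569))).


For K = Q(sqrt(d)) with d squarefree: disc(K) = d if d = 1 mod 4, and disc(K) = 4d if d = 2 or 3 mod 4.
Here d = 569, and d mod 4 = 1.
d = 1 mod 4 (O_K = Z[(1+sqrt(d))/2]), so disc(K) = d = 569

569


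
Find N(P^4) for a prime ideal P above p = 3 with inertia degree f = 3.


N(P^a) = p^(a*f)
= 3^(4*3)
= 3^12
= 531441

531441


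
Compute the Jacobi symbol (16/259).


Compute (16/259) via quadratic reciprocity:
  pull out 2: (2/259) = -1  (since 259 mod 8 = 3)
  pull out 2: (2/259) = -1  (since 259 mod 8 = 3)
  pull out 2: (2/259) = -1  (since 259 mod 8 = 3)
  pull out 2: (2/259) = -1  (since 259 mod 8 = 3)
  (1/259) = 1
Product of signs = 1

1


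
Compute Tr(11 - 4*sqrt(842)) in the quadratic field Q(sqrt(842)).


Tr(a + b*sqrt(d)) = (a + b*sqrt(d)) + (a - b*sqrt(d)) = 2a
= 2 * (11)
= 22

22


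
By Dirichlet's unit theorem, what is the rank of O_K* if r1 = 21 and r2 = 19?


By Dirichlet's unit theorem:
rank = r1 + r2 - 1
= 21 + 19 - 1
= 39

39


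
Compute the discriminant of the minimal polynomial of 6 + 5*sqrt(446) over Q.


The element 6 + 5*sqrt(446) has minimal polynomial:
x^2 - 12*x - 11114
Discriminant = (-12)^2 - 4*(-11114)
= 144 + 44456
= 44600

44600


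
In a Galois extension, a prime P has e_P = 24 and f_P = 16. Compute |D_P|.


|D_P| = e * f
= 24 * 16
= 384

384


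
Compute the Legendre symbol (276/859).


p = 859 is prime, so compute (276/859) with the reciprocity algorithm (Jacobi-symbol steps: pull out 2s via (2/n), flip via reciprocity, reduce):
  pull out 2: (2/859) = -1  (since 859 mod 8 = 3)
  pull out 2: (2/859) = -1  (since 859 mod 8 = 3)
  reciprocity: (69/859) -> +(859/69)
  reduce: (31/69)
  reciprocity: (31/69) -> +(69/31)
  reduce: (7/31)
  reciprocity: (7/31) -> -(31/7)
  reduce: (3/7)
  reciprocity: (3/7) -> -(7/3)
  reduce: (1/3)
  (1/3) = 1
Product of signs = 1
(276/859) = 1

1


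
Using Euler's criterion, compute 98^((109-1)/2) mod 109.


p = 109 is prime and the exponent is (p-1)/2 = 54, so by Euler's criterion 98^54 = (98/109) = +1 or -1 mod 109.
Compute by square-and-multiply:
  54 = 32 + 16 + 4 + 2 (binary 110110)
  Repeated squaring mod 109: 98^1 = 98, 98^2 = 12, 98^4 = 35, 98^8 = 26, 98^16 = 22, 98^32 = 48
  98^54 = 98^32 * 98^16 * 98^4 * 98^2 = 48 * 22 * 35 * 12 mod 109
    48 * 22 = 1056 = 75 mod 109
    75 * 35 = 2625 = 9 mod 109
    9 * 12 = 108 = 108 mod 109
  98^54 = 108 mod 109
Result 108 = p - 1 = -1 mod 109: 98 is a quadratic non-residue mod 109. As a residue in [0, p-1] the value is 108.
98^54 mod 109 = 108

108


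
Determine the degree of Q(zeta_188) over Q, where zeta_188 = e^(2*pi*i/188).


The degree equals Euler's totient phi(188).
188 = 2^2 * 47
phi(188) = 92

92


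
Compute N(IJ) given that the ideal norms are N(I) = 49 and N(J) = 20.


N(IJ) = N(I) * N(J)
= 49 * 20
= 980

980


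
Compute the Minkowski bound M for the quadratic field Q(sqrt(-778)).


d = -778, d mod 4 = 2, so disc(K) = 4d = -3112; |disc(K)| = 3112
Imaginary quadratic field, so n = 2, s = r2 = 1, r1 = 0
M = (n!/n^n) * (4/pi)^s * sqrt(|disc(K)|) = (2!/2^2) * (4/pi)^1 * sqrt(3112)
= 0.5 * 1.273240 * 55.785303
= 35.5140

35.5140


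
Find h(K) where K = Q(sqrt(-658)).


K = Q(sqrt(-658)). d mod 4 = 2, so D = disc(K) = 4d = -2632
h(K) equals the number of primitive reduced positive-definite forms (a, b, c) = a*x^2 + b*x*y + c*y^2 with b^2 - 4ac = D,
where reduced means |b| <= a <= c, with b >= 0 whenever |b| = a or a = c, and primitive means gcd(a, b, c) = 1.
Reduced forces 3a^2 <= |D| = 2632, so 1 <= a <= 29; b must have the parity of D, and c = (b^2 - D)/(4a) must be an integer >= a.
Enumerate a = 1..29, b in [-a, a]:
  a=1: (1, 0, 658)  [1]
  a=2: (2, 0, 329)  [1]
  a=3..6: none
  a=7: (7, 0, 94)  [1]
  a=8..13: none
  a=14: (14, 0, 47)  [1]
  a=15..18: none
  a=19: (19, -16, 38), (19, 16, 38)  [2]
  a=20..22: none
  a=23: (23, -6, 29), (23, 6, 29)  [2]
  a=24..29: none
Total reduced forms: 1 + 1 + 1 + 1 + 2 + 2 = 8
h = 8

8


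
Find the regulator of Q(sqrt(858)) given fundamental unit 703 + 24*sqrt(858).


epsilon = 703 + 24*sqrt(858)
= 1405.9993
R = ln(1405.9993)
= 7.2485

7.2485


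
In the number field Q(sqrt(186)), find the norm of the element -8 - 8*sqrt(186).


N(a + b*sqrt(d)) = a^2 - d*b^2
= (-8)^2 - (186)*(-8)^2
= 64 - 11904
= -11840

-11840


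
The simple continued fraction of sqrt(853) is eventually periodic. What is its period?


Run the CF algorithm for sqrt(853).
a_0 = floor(sqrt(853)) = 29; set m_0=0, q_0=1.
Recurrence: m' = q*a - m,  q' = (d - m'^2)/q,  a' = floor((a_0 + m')/q').
  step 1: m=29, q=12, a=4
  step 2: m=19, q=41, a=1
  step 3: m=22, q=9, a=5
  step 4: m=23, q=36, a=1
  step 5: m=13, q=19, a=2
  step 6: m=25, q=12, a=4
  step 7: m=23, q=27, a=1
  step 8: m=4, q=31, a=1
  step 9: m=27, q=4, a=14
  step 10: m=29, q=3, a=19
  step 11: m=28, q=23, a=2
  step 12: m=18, q=23, a=2
  step 13: m=28, q=3, a=19
  step 14: m=29, q=4, a=14
  step 15: m=27, q=31, a=1
  step 16: m=4, q=27, a=1
  step 17: m=23, q=12, a=4
  step 18: m=25, q=19, a=2
  step 19: m=13, q=36, a=1
  step 20: m=23, q=9, a=5
  step 21: m=22, q=41, a=1
  step 22: m=19, q=12, a=4
  step 23: m=29, q=1, a=58
a_23 = 2*a_0 = 58, so the period closes here.
sqrt(853) = [29; 4, 1, 5, 1, 2, 4, 1, 1, 14, 19, 2, 2, 19, 14, 1, 1, 4, 2, 1, 5, 1, 4, 58]
Period length = 23

23


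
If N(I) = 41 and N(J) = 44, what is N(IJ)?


N(IJ) = N(I) * N(J)
= 41 * 44
= 1804

1804


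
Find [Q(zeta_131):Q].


The degree equals Euler's totient phi(131).
131 = 131
phi(131) = 130

130


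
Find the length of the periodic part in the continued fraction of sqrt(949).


Run the CF algorithm for sqrt(949).
a_0 = floor(sqrt(949)) = 30; set m_0=0, q_0=1.
Recurrence: m' = q*a - m,  q' = (d - m'^2)/q,  a' = floor((a_0 + m')/q').
  step 1: m=30, q=49, a=1
  step 2: m=19, q=12, a=4
  step 3: m=29, q=9, a=6
  step 4: m=25, q=36, a=1
  step 5: m=11, q=23, a=1
  step 6: m=12, q=35, a=1
  step 7: m=23, q=12, a=4
  step 8: m=25, q=27, a=2
  step 9: m=29, q=4, a=14
  step 10: m=27, q=55, a=1
  step 11: m=28, q=3, a=19
  step 12: m=29, q=36, a=1
  step 13: m=7, q=25, a=1
  step 14: m=18, q=25, a=1
  step 15: m=7, q=36, a=1
  step 16: m=29, q=3, a=19
  step 17: m=28, q=55, a=1
  step 18: m=27, q=4, a=14
  step 19: m=29, q=27, a=2
  step 20: m=25, q=12, a=4
  step 21: m=23, q=35, a=1
  step 22: m=12, q=23, a=1
  step 23: m=11, q=36, a=1
  step 24: m=25, q=9, a=6
  step 25: m=29, q=12, a=4
  step 26: m=19, q=49, a=1
  step 27: m=30, q=1, a=60
a_27 = 2*a_0 = 60, so the period closes here.
sqrt(949) = [30; 1, 4, 6, 1, 1, 1, 4, 2, 14, 1, 19, 1, 1, 1, 1, 19, 1, 14, 2, 4, 1, 1, 1, 6, 4, 1, 60]
Period length = 27

27


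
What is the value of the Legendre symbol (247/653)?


p = 653 is prime, so compute (247/653) with the reciprocity algorithm (Jacobi-symbol steps: pull out 2s via (2/n), flip via reciprocity, reduce):
  reciprocity: (247/653) -> +(653/247)
  reduce: (159/247)
  reciprocity: (159/247) -> -(247/159)
  reduce: (88/159)
  pull out 2: (2/159) = +1  (since 159 mod 8 = 7)
  pull out 2: (2/159) = +1  (since 159 mod 8 = 7)
  pull out 2: (2/159) = +1  (since 159 mod 8 = 7)
  reciprocity: (11/159) -> -(159/11)
  reduce: (5/11)
  reciprocity: (5/11) -> +(11/5)
  reduce: (1/5)
  (1/5) = 1
Product of signs = 1
(247/653) = 1

1


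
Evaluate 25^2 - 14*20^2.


x^2 - d*y^2
= 25^2 - 14*20^2
= 625 - 5600
= -4975

-4975


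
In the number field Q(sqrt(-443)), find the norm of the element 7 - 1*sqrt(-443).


N(a + b*sqrt(d)) = a^2 - d*b^2
= (7)^2 - (-443)*(-1)^2
= 49 + 443
= 492

492


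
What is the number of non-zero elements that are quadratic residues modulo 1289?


For prime p, the number of non-zero quadratic residues is (p-1)/2.
= (1289-1)/2
= 644

644


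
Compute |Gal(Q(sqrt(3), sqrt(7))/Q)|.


The 2 square roots of distinct primes are multiplicatively independent over Q,
so [K:Q] = 2^2 and Gal(K/Q) is isomorphic to (Z/2Z)^2.
|Gal| = 2^2 = 4

4


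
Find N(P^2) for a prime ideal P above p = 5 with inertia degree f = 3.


N(P^a) = p^(a*f)
= 5^(2*3)
= 5^6
= 15625

15625


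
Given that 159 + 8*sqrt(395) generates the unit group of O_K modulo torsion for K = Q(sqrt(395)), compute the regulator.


epsilon = 159 + 8*sqrt(395)
= 317.9969
R = ln(317.9969)
= 5.7620

5.7620


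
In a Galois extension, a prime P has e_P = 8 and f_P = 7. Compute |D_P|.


|D_P| = e * f
= 8 * 7
= 56

56


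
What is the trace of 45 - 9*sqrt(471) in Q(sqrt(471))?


Tr(a + b*sqrt(d)) = (a + b*sqrt(d)) + (a - b*sqrt(d)) = 2a
= 2 * (45)
= 90

90


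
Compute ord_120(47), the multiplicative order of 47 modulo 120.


We want ord_120(47), the smallest k >= 1 with 47^k = 1 mod 120.
n = 120 = 2^3 * 3 * 5, phi(120) = 32; the order divides phi(n).
Divisors of 32: 1, 2, 4, 8, 16, 32
Repeated squaring mod 120: 47^1 = 47, 47^2 = 49, 47^4 = 1, 47^8 = 1, 47^16 = 1, 47^32 = 1
Test divisors in increasing order:
  k=1: 47^1 = 47 mod 120
  k=2: 47^2 = 49 mod 120
  k=4: 47^4 = 1 mod 120  <- first divisor giving 1
Order = 4

4


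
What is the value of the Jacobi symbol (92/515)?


Compute (92/515) via quadratic reciprocity:
  pull out 2: (2/515) = -1  (since 515 mod 8 = 3)
  pull out 2: (2/515) = -1  (since 515 mod 8 = 3)
  reciprocity: (23/515) -> -(515/23)
  reduce: (9/23)
  reciprocity: (9/23) -> +(23/9)
  reduce: (5/9)
  reciprocity: (5/9) -> +(9/5)
  reduce: (4/5)
  pull out 2: (2/5) = -1  (since 5 mod 8 = 5)
  pull out 2: (2/5) = -1  (since 5 mod 8 = 5)
  (1/5) = 1
Product of signs = -1

-1


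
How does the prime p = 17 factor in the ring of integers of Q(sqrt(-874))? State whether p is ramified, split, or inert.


K = Q(sqrt(-874)). Since d mod 4 = 2, disc(K) = -3496.
Check p | disc: -3496 mod 17 = 6.
p does not divide disc. Compute Legendre symbol (d/p):
10^((17-1)/2) mod 17 = -1
(d/p) = -1, so p is inert: (p) stays prime with e=1, f=2, g=1.
Therefore p is inert.

inert


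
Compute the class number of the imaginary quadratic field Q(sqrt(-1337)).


K = Q(sqrt(-1337)). d mod 4 = 3, so D = disc(K) = 4d = -5348
h(K) equals the number of primitive reduced positive-definite forms (a, b, c) = a*x^2 + b*x*y + c*y^2 with b^2 - 4ac = D,
where reduced means |b| <= a <= c, with b >= 0 whenever |b| = a or a = c, and primitive means gcd(a, b, c) = 1.
Reduced forces 3a^2 <= |D| = 5348, so 1 <= a <= 42; b must have the parity of D, and c = (b^2 - D)/(4a) must be an integer >= a.
Enumerate a = 1..42, b in [-a, a]:
  a=1: (1, 0, 1337)  [1]
  a=2: (2, 2, 669)  [1]
  a=3: (3, -2, 446), (3, 2, 446)  [2]
  a=4..5: none
  a=6: (6, -2, 223), (6, 2, 223)  [2]
  a=7: (7, 0, 191)  [1]
  a=8: none
  a=9: (9, -4, 149), (9, 4, 149)  [2]
  a=10: none
  a=11: (11, -8, 123), (11, 8, 123)  [2]
  a=12..13: none
  a=14: (14, 14, 99)  [1]
  a=15..17: none
  a=18: (18, -14, 77), (18, 14, 77)  [2]
  a=19..20: none
  a=21: (21, -14, 66), (21, 14, 66)  [2]
  a=22: (22, -14, 63), (22, 14, 63)  [2]
  a=23..26: none
  a=27: (27, -22, 54), (27, 22, 54)  [2]
  a=28..32: none
  a=33: (33, -14, 42), (33, -8, 41), (33, 8, 41), (33, 14, 42)  [4]
  a=34..42: none
Total reduced forms: 1 + 1 + 2 + 2 + 1 + 2 + 2 + 1 + 2 + 2 + 2 + 2 + 4 = 24
h = 24

24


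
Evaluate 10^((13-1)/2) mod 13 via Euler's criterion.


p = 13 is prime and the exponent is (p-1)/2 = 6, so by Euler's criterion 10^6 = (10/13) = +1 or -1 mod 13.
Compute by square-and-multiply:
  6 = 4 + 2 (binary 110)
  Repeated squaring mod 13: 10^1 = 10, 10^2 = 9, 10^4 = 3
  10^6 = 10^4 * 10^2 = 3 * 9 mod 13
    3 * 9 = 27 = 1 mod 13
  10^6 = 1 mod 13
Result 1: 10 is a quadratic residue mod 13.
10^6 mod 13 = 1

1


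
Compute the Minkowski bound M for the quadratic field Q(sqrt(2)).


d = 2, d mod 4 = 2, so disc(K) = 4d = 8; |disc(K)| = 8
Real quadratic field, so n = 2, s = r2 = 0, r1 = 2
M = (n!/n^n) * (4/pi)^s * sqrt(|disc(K)|) = (2!/2^2) * (4/pi)^0 * sqrt(8)
= 0.5 * 1.000000 * 2.828427
= 1.4142

1.4142


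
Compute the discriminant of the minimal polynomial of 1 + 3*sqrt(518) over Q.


The element 1 + 3*sqrt(518) has minimal polynomial:
x^2 - 2*x - 4661
Discriminant = (-2)^2 - 4*(-4661)
= 4 + 18644
= 18648

18648


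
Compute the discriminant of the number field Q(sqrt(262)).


For K = Q(sqrt(d)) with d squarefree: disc(K) = d if d = 1 mod 4, and disc(K) = 4d if d = 2 or 3 mod 4.
Here d = 262, and d mod 4 = 2.
d = 2 mod 4, not 1 (O_K = Z[sqrt(d)]), so disc(K) = 4d = 4 * (262) = 1048

1048


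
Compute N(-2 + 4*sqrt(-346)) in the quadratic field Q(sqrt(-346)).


N(a + b*sqrt(d)) = a^2 - d*b^2
= (-2)^2 - (-346)*(4)^2
= 4 + 5536
= 5540

5540


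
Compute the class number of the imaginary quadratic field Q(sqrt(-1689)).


K = Q(sqrt(-1689)). d mod 4 = 3, so D = disc(K) = 4d = -6756
h(K) equals the number of primitive reduced positive-definite forms (a, b, c) = a*x^2 + b*x*y + c*y^2 with b^2 - 4ac = D,
where reduced means |b| <= a <= c, with b >= 0 whenever |b| = a or a = c, and primitive means gcd(a, b, c) = 1.
Reduced forces 3a^2 <= |D| = 6756, so 1 <= a <= 47; b must have the parity of D, and c = (b^2 - D)/(4a) must be an integer >= a.
Enumerate a = 1..47, b in [-a, a]:
  a=1: (1, 0, 1689)  [1]
  a=2: (2, 2, 845)  [1]
  a=3: (3, 0, 563)  [1]
  a=4: none
  a=5: (5, -2, 338), (5, 2, 338)  [2]
  a=6: (6, 6, 283)  [1]
  a=7..9: none
  a=10: (10, -2, 169), (10, 2, 169)  [2]
  a=11: (11, -8, 155), (11, 8, 155)  [2]
  a=12: none
  a=13: (13, -2, 130), (13, 2, 130)  [2]
  a=14: none
  a=15: (15, -12, 115), (15, 12, 115)  [2]
  a=16..21: none
  a=22: (22, -14, 79), (22, 14, 79)  [2]
  a=23: (23, -12, 75), (23, 12, 75)  [2]
  a=24: none
  a=25: (25, -12, 69), (25, 12, 69)  [2]
  a=26: (26, -2, 65), (26, 2, 65)  [2]
  a=27..28: none
  a=29: (29, -28, 65), (29, 28, 65)  [2]
  a=30: (30, -18, 59), (30, 18, 59)  [2]
  a=31: (31, -8, 55), (31, 8, 55)  [2]
  a=32: none
  a=33: (33, -30, 58), (33, 30, 58)  [2]
  a=34..38: none
  a=39: (39, -24, 47), (39, 24, 47)  [2]
  a=40: none
  a=41: (41, -38, 50), (41, 38, 50)  [2]
  a=42: none
  a=43: (43, -34, 46), (43, 34, 46)  [2]
  a=44..47: none
Total reduced forms: 1 + 1 + 1 + 2 + 1 + 2 + 2 + 2 + 2 + 2 + 2 + 2 + 2 + 2 + 2 + 2 + 2 + 2 + 2 + 2 = 36
h = 36

36


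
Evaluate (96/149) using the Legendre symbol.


p = 149 is prime, so compute (96/149) with the reciprocity algorithm (Jacobi-symbol steps: pull out 2s via (2/n), flip via reciprocity, reduce):
  pull out 2: (2/149) = -1  (since 149 mod 8 = 5)
  pull out 2: (2/149) = -1  (since 149 mod 8 = 5)
  pull out 2: (2/149) = -1  (since 149 mod 8 = 5)
  pull out 2: (2/149) = -1  (since 149 mod 8 = 5)
  pull out 2: (2/149) = -1  (since 149 mod 8 = 5)
  reciprocity: (3/149) -> +(149/3)
  reduce: (2/3)
  pull out 2: (2/3) = -1  (since 3 mod 8 = 3)
  (1/3) = 1
Product of signs = 1
(96/149) = 1

1


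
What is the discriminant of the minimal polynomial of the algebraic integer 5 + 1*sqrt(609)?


The element 5 + 1*sqrt(609) has minimal polynomial:
x^2 - 10*x - 584
Discriminant = (-10)^2 - 4*(-584)
= 100 + 2336
= 2436

2436


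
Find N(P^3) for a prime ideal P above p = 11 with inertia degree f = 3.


N(P^a) = p^(a*f)
= 11^(3*3)
= 11^9
= 2357947691

2357947691


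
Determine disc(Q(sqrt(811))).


For K = Q(sqrt(d)) with d squarefree: disc(K) = d if d = 1 mod 4, and disc(K) = 4d if d = 2 or 3 mod 4.
Here d = 811, and d mod 4 = 3.
d = 3 mod 4, not 1 (O_K = Z[sqrt(d)]), so disc(K) = 4d = 4 * (811) = 3244

3244


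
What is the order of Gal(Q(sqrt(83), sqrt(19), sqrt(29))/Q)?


The 3 square roots of distinct primes are multiplicatively independent over Q,
so [K:Q] = 2^3 and Gal(K/Q) is isomorphic to (Z/2Z)^3.
|Gal| = 2^3 = 8

8


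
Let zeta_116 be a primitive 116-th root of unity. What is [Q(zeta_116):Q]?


The degree equals Euler's totient phi(116).
116 = 2^2 * 29
phi(116) = 56

56


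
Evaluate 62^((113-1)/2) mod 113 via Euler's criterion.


p = 113 is prime and the exponent is (p-1)/2 = 56, so by Euler's criterion 62^56 = (62/113) = +1 or -1 mod 113.
Compute by square-and-multiply:
  56 = 32 + 16 + 8 (binary 111000)
  Repeated squaring mod 113: 62^1 = 62, 62^2 = 2, 62^4 = 4, 62^8 = 16, 62^16 = 30, 62^32 = 109
  62^56 = 62^32 * 62^16 * 62^8 = 109 * 30 * 16 mod 113
    109 * 30 = 3270 = 106 mod 113
    106 * 16 = 1696 = 1 mod 113
  62^56 = 1 mod 113
Result 1: 62 is a quadratic residue mod 113.
62^56 mod 113 = 1

1


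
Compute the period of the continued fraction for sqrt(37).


Run the CF algorithm for sqrt(37).
a_0 = floor(sqrt(37)) = 6; set m_0=0, q_0=1.
Recurrence: m' = q*a - m,  q' = (d - m'^2)/q,  a' = floor((a_0 + m')/q').
  step 1: m=6, q=1, a=12
a_1 = 2*a_0 = 12, so the period closes here.
sqrt(37) = [6; 12]
Period length = 1

1


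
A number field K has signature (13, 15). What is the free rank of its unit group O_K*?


By Dirichlet's unit theorem:
rank = r1 + r2 - 1
= 13 + 15 - 1
= 27

27


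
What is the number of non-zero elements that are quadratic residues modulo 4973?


For prime p, the number of non-zero quadratic residues is (p-1)/2.
= (4973-1)/2
= 2486

2486


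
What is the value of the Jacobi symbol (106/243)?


Compute (106/243) via quadratic reciprocity:
  pull out 2: (2/243) = -1  (since 243 mod 8 = 3)
  reciprocity: (53/243) -> +(243/53)
  reduce: (31/53)
  reciprocity: (31/53) -> +(53/31)
  reduce: (22/31)
  pull out 2: (2/31) = +1  (since 31 mod 8 = 7)
  reciprocity: (11/31) -> -(31/11)
  reduce: (9/11)
  reciprocity: (9/11) -> +(11/9)
  reduce: (2/9)
  pull out 2: (2/9) = +1  (since 9 mod 8 = 1)
  (1/9) = 1
Product of signs = 1

1


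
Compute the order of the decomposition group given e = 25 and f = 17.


|D_P| = e * f
= 25 * 17
= 425

425


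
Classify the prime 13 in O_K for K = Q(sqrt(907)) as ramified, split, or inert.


K = Q(sqrt(907)). Since d mod 4 = 3, disc(K) = 3628.
Check p | disc: 3628 mod 13 = 1.
p does not divide disc. Compute Legendre symbol (d/p):
10^((13-1)/2) mod 13 = 1
(d/p) = 1, so p splits: (p) = P*P' with e=1, f=1, g=2.
Therefore p is split.

split


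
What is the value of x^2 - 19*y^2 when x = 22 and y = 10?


x^2 - d*y^2
= 22^2 - 19*10^2
= 484 - 1900
= -1416

-1416


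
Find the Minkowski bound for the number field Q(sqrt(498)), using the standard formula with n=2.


d = 498, d mod 4 = 2, so disc(K) = 4d = 1992; |disc(K)| = 1992
Real quadratic field, so n = 2, s = r2 = 0, r1 = 2
M = (n!/n^n) * (4/pi)^s * sqrt(|disc(K)|) = (2!/2^2) * (4/pi)^0 * sqrt(1992)
= 0.5 * 1.000000 * 44.631827
= 22.3159

22.3159


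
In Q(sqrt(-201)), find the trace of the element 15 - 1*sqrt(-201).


Tr(a + b*sqrt(d)) = (a + b*sqrt(d)) + (a - b*sqrt(d)) = 2a
= 2 * (15)
= 30

30


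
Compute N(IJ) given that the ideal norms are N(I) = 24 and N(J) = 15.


N(IJ) = N(I) * N(J)
= 24 * 15
= 360

360


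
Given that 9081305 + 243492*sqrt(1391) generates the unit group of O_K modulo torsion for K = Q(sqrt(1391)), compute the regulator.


epsilon = 9081305 + 243492*sqrt(1391)
= 1.8163e+07
R = ln(1.8163e+07)
= 16.7149

16.7149


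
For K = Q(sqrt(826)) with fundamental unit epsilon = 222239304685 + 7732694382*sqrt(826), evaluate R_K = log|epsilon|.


epsilon = 222239304685 + 7732694382*sqrt(826)
= 4.4448e+11
R = ln(4.4448e+11)
= 26.8202

26.8202


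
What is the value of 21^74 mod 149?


p = 149 is prime and the exponent is (p-1)/2 = 74, so by Euler's criterion 21^74 = (21/149) = +1 or -1 mod 149.
Compute by square-and-multiply:
  74 = 64 + 8 + 2 (binary 1001010)
  Repeated squaring mod 149: 21^1 = 21, 21^2 = 143, 21^4 = 36, 21^8 = 104, 21^16 = 88, 21^32 = 145, 21^64 = 16
  21^74 = 21^64 * 21^8 * 21^2 = 16 * 104 * 143 mod 149
    16 * 104 = 1664 = 25 mod 149
    25 * 143 = 3575 = 148 mod 149
  21^74 = 148 mod 149
Result 148 = p - 1 = -1 mod 149: 21 is a quadratic non-residue mod 149. As a residue in [0, p-1] the value is 148.
21^74 mod 149 = 148

148


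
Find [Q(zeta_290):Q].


The degree equals Euler's totient phi(290).
290 = 2 * 5 * 29
phi(290) = 112

112


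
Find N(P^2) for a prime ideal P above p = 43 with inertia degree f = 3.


N(P^a) = p^(a*f)
= 43^(2*3)
= 43^6
= 6321363049

6321363049


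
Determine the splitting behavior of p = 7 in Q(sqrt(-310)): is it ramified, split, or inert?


K = Q(sqrt(-310)). Since d mod 4 = 2, disc(K) = -1240.
Check p | disc: -1240 mod 7 = 6.
p does not divide disc. Compute Legendre symbol (d/p):
5^((7-1)/2) mod 7 = -1
(d/p) = -1, so p is inert: (p) stays prime with e=1, f=2, g=1.
Therefore p is inert.

inert


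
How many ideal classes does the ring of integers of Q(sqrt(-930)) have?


K = Q(sqrt(-930)). d mod 4 = 2, so D = disc(K) = 4d = -3720
h(K) equals the number of primitive reduced positive-definite forms (a, b, c) = a*x^2 + b*x*y + c*y^2 with b^2 - 4ac = D,
where reduced means |b| <= a <= c, with b >= 0 whenever |b| = a or a = c, and primitive means gcd(a, b, c) = 1.
Reduced forces 3a^2 <= |D| = 3720, so 1 <= a <= 35; b must have the parity of D, and c = (b^2 - D)/(4a) must be an integer >= a.
Enumerate a = 1..35, b in [-a, a]:
  a=1: (1, 0, 930)  [1]
  a=2: (2, 0, 465)  [1]
  a=3: (3, 0, 310)  [1]
  a=4: none
  a=5: (5, 0, 186)  [1]
  a=6: (6, 0, 155)  [1]
  a=7: (7, -2, 133), (7, 2, 133)  [2]
  a=8..9: none
  a=10: (10, 0, 93)  [1]
  a=11: (11, -8, 86), (11, 8, 86)  [2]
  a=12..13: none
  a=14: (14, -12, 69), (14, 12, 69)  [2]
  a=15: (15, 0, 62)  [1]
  a=16..18: none
  a=19: (19, -2, 49), (19, 2, 49)  [2]
  a=20: none
  a=21: (21, -12, 46), (21, 12, 46)  [2]
  a=22: (22, -8, 43), (22, 8, 43)  [2]
  a=23: (23, -12, 42), (23, 12, 42)  [2]
  a=24..29: none
  a=30: (30, 0, 31)  [1]
  a=31..32: none
  a=33: (33, -30, 35), (33, 30, 35)  [2]
  a=34..35: none
Total reduced forms: 1 + 1 + 1 + 1 + 1 + 2 + 1 + 2 + 2 + 1 + 2 + 2 + 2 + 2 + 1 + 2 = 24
h = 24

24


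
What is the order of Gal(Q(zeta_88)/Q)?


|Gal(Q(zeta_88)/Q)| = phi(88)
= 40

40


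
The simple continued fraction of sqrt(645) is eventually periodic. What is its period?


Run the CF algorithm for sqrt(645).
a_0 = floor(sqrt(645)) = 25; set m_0=0, q_0=1.
Recurrence: m' = q*a - m,  q' = (d - m'^2)/q,  a' = floor((a_0 + m')/q').
  step 1: m=25, q=20, a=2
  step 2: m=15, q=21, a=1
  step 3: m=6, q=29, a=1
  step 4: m=23, q=4, a=12
  step 5: m=25, q=5, a=10
  step 6: m=25, q=4, a=12
  step 7: m=23, q=29, a=1
  step 8: m=6, q=21, a=1
  step 9: m=15, q=20, a=2
  step 10: m=25, q=1, a=50
a_10 = 2*a_0 = 50, so the period closes here.
sqrt(645) = [25; 2, 1, 1, 12, 10, 12, 1, 1, 2, 50]
Period length = 10

10


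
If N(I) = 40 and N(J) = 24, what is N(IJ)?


N(IJ) = N(I) * N(J)
= 40 * 24
= 960

960


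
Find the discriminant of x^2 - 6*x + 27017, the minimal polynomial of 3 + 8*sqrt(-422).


The element 3 + 8*sqrt(-422) has minimal polynomial:
x^2 - 6*x + 27017
Discriminant = (-6)^2 - 4*(27017)
= 36 - 108068
= -108032

-108032


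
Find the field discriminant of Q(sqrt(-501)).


For K = Q(sqrt(d)) with d squarefree: disc(K) = d if d = 1 mod 4, and disc(K) = 4d if d = 2 or 3 mod 4.
Here d = -501, and d mod 4 = 3.
d = 3 mod 4, not 1 (O_K = Z[sqrt(d)]), so disc(K) = 4d = 4 * (-501) = -2004

-2004


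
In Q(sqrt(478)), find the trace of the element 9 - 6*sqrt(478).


Tr(a + b*sqrt(d)) = (a + b*sqrt(d)) + (a - b*sqrt(d)) = 2a
= 2 * (9)
= 18

18


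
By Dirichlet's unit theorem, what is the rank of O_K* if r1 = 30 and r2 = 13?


By Dirichlet's unit theorem:
rank = r1 + r2 - 1
= 30 + 13 - 1
= 42

42


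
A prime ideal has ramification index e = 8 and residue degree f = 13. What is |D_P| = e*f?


|D_P| = e * f
= 8 * 13
= 104

104


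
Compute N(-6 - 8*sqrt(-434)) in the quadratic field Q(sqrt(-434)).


N(a + b*sqrt(d)) = a^2 - d*b^2
= (-6)^2 - (-434)*(-8)^2
= 36 + 27776
= 27812

27812


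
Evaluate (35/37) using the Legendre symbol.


p = 37 is prime, so compute (35/37) with the reciprocity algorithm (Jacobi-symbol steps: pull out 2s via (2/n), flip via reciprocity, reduce):
  reciprocity: (35/37) -> +(37/35)
  reduce: (2/35)
  pull out 2: (2/35) = -1  (since 35 mod 8 = 3)
  (1/35) = 1
Product of signs = -1
(35/37) = -1

-1


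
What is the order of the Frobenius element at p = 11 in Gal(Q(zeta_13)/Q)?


The Frobenius at p in Gal(Q(zeta_n)/Q) = (Z/nZ)* is the class of p, so its order is ord_13(11), the smallest k >= 1 with 11^k = 1 mod 13.
n = 13 = 13, phi(13) = 12; the order divides phi(n).
Divisors of 12: 1, 2, 3, 4, 6, 12
Repeated squaring mod 13: 11^1 = 11, 11^2 = 4, 11^4 = 3, 11^8 = 9
Test divisors in increasing order:
  k=1: 11^1 = 11 mod 13
  k=2: 11^2 = 4 mod 13
  k=3: 11^3 = 4 * 11 = 5 mod 13
  k=4: 11^4 = 3 mod 13
  k=6: 11^6 = 3 * 4 = 12 mod 13
  k=12: 11^12 = 9 * 3 = 1 mod 13  <- first divisor giving 1
Order = 12

12


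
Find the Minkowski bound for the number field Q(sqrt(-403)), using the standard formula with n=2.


d = -403, d mod 4 = 1, so disc(K) = d = -403; |disc(K)| = 403
Imaginary quadratic field, so n = 2, s = r2 = 1, r1 = 0
M = (n!/n^n) * (4/pi)^s * sqrt(|disc(K)|) = (2!/2^2) * (4/pi)^1 * sqrt(403)
= 0.5 * 1.273240 * 20.074860
= 12.7801

12.7801


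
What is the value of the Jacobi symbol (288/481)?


Compute (288/481) via quadratic reciprocity:
  pull out 2: (2/481) = +1  (since 481 mod 8 = 1)
  pull out 2: (2/481) = +1  (since 481 mod 8 = 1)
  pull out 2: (2/481) = +1  (since 481 mod 8 = 1)
  pull out 2: (2/481) = +1  (since 481 mod 8 = 1)
  pull out 2: (2/481) = +1  (since 481 mod 8 = 1)
  reciprocity: (9/481) -> +(481/9)
  reduce: (4/9)
  pull out 2: (2/9) = +1  (since 9 mod 8 = 1)
  pull out 2: (2/9) = +1  (since 9 mod 8 = 1)
  (1/9) = 1
Product of signs = 1

1


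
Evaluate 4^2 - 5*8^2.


x^2 - d*y^2
= 4^2 - 5*8^2
= 16 - 320
= -304

-304


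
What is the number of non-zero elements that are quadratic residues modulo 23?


For prime p, the number of non-zero quadratic residues is (p-1)/2.
= (23-1)/2
= 11

11


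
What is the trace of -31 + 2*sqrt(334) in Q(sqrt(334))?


Tr(a + b*sqrt(d)) = (a + b*sqrt(d)) + (a - b*sqrt(d)) = 2a
= 2 * (-31)
= -62

-62


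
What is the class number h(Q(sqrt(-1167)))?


K = Q(sqrt(-1167)). d mod 4 = 1, so D = disc(K) = d = -1167
h(K) equals the number of primitive reduced positive-definite forms (a, b, c) = a*x^2 + b*x*y + c*y^2 with b^2 - 4ac = D,
where reduced means |b| <= a <= c, with b >= 0 whenever |b| = a or a = c, and primitive means gcd(a, b, c) = 1.
Reduced forces 3a^2 <= |D| = 1167, so 1 <= a <= 19; b must have the parity of D, and c = (b^2 - D)/(4a) must be an integer >= a.
Enumerate a = 1..19, b in [-a, a]:
  a=1: (1, 1, 292)  [1]
  a=2: (2, -1, 146), (2, 1, 146)  [2]
  a=3: (3, 3, 98)  [1]
  a=4: (4, -1, 73), (4, 1, 73)  [2]
  a=5: none
  a=6: (6, -3, 49), (6, 3, 49)  [2]
  a=7: (7, -3, 42), (7, 3, 42)  [2]
  a=8: (8, -7, 38), (8, 7, 38)  [2]
  a=9..11: none
  a=12: (12, -9, 26), (12, 9, 26)  [2]
  a=13: (13, -9, 24), (13, 9, 24)  [2]
  a=14: (14, -11, 23), (14, -3, 21), (14, 3, 21), (14, 11, 23)  [4]
  a=15: none
  a=16: (16, -7, 19), (16, 7, 19)  [2]
  a=17..19: none
Total reduced forms: 1 + 2 + 1 + 2 + 2 + 2 + 2 + 2 + 2 + 4 + 2 = 22
h = 22

22


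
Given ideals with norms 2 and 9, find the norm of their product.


N(IJ) = N(I) * N(J)
= 2 * 9
= 18

18


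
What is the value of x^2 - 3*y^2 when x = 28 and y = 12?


x^2 - d*y^2
= 28^2 - 3*12^2
= 784 - 432
= 352

352


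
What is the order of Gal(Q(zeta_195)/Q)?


|Gal(Q(zeta_195)/Q)| = phi(195)
= 96

96


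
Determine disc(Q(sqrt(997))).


For K = Q(sqrt(d)) with d squarefree: disc(K) = d if d = 1 mod 4, and disc(K) = 4d if d = 2 or 3 mod 4.
Here d = 997, and d mod 4 = 1.
d = 1 mod 4 (O_K = Z[(1+sqrt(d))/2]), so disc(K) = d = 997

997


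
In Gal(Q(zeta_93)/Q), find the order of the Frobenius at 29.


The Frobenius at p in Gal(Q(zeta_n)/Q) = (Z/nZ)* is the class of p, so its order is ord_93(29), the smallest k >= 1 with 29^k = 1 mod 93.
n = 93 = 3 * 31, phi(93) = 60; the order divides phi(n).
Divisors of 60: 1, 2, 3, 4, 5, 6, 10, 12, 15, 20, 30, 60
Repeated squaring mod 93: 29^1 = 29, 29^2 = 4, 29^4 = 16, 29^8 = 70, 29^16 = 64, 29^32 = 4
Test divisors in increasing order:
  k=1: 29^1 = 29 mod 93
  k=2: 29^2 = 4 mod 93
  k=3: 29^3 = 4 * 29 = 23 mod 93
  k=4: 29^4 = 16 mod 93
  k=5: 29^5 = 16 * 29 = 92 mod 93
  k=6: 29^6 = 16 * 4 = 64 mod 93
  k=10: 29^10 = 70 * 4 = 1 mod 93  <- first divisor giving 1
Order = 10

10


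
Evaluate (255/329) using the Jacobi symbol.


Compute (255/329) via quadratic reciprocity:
  reciprocity: (255/329) -> +(329/255)
  reduce: (74/255)
  pull out 2: (2/255) = +1  (since 255 mod 8 = 7)
  reciprocity: (37/255) -> +(255/37)
  reduce: (33/37)
  reciprocity: (33/37) -> +(37/33)
  reduce: (4/33)
  pull out 2: (2/33) = +1  (since 33 mod 8 = 1)
  pull out 2: (2/33) = +1  (since 33 mod 8 = 1)
  (1/33) = 1
Product of signs = 1

1


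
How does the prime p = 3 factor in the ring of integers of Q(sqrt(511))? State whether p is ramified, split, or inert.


K = Q(sqrt(511)). Since d mod 4 = 3, disc(K) = 2044.
Check p | disc: 2044 mod 3 = 1.
p does not divide disc. Compute Legendre symbol (d/p):
1^((3-1)/2) mod 3 = 1
(d/p) = 1, so p splits: (p) = P*P' with e=1, f=1, g=2.
Therefore p is split.

split


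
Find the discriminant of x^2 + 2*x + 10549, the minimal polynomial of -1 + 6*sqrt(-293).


The element -1 + 6*sqrt(-293) has minimal polynomial:
x^2 + 2*x + 10549
Discriminant = (2)^2 - 4*(10549)
= 4 - 42196
= -42192

-42192


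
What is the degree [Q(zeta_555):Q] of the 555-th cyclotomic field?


The degree equals Euler's totient phi(555).
555 = 3 * 5 * 37
phi(555) = 288

288


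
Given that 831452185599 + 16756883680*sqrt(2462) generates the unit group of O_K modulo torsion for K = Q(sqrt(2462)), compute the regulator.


epsilon = 831452185599 + 16756883680*sqrt(2462)
= 1.6629e+12
R = ln(1.6629e+12)
= 28.1396

28.1396


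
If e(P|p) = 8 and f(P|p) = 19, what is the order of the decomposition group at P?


|D_P| = e * f
= 8 * 19
= 152

152


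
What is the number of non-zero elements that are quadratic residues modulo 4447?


For prime p, the number of non-zero quadratic residues is (p-1)/2.
= (4447-1)/2
= 2223

2223


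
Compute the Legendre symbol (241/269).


p = 269 is prime, so compute (241/269) with the reciprocity algorithm (Jacobi-symbol steps: pull out 2s via (2/n), flip via reciprocity, reduce):
  reciprocity: (241/269) -> +(269/241)
  reduce: (28/241)
  pull out 2: (2/241) = +1  (since 241 mod 8 = 1)
  pull out 2: (2/241) = +1  (since 241 mod 8 = 1)
  reciprocity: (7/241) -> +(241/7)
  reduce: (3/7)
  reciprocity: (3/7) -> -(7/3)
  reduce: (1/3)
  (1/3) = 1
Product of signs = -1
(241/269) = -1

-1


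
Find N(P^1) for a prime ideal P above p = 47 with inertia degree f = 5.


N(P^a) = p^(a*f)
= 47^(1*5)
= 47^5
= 229345007

229345007


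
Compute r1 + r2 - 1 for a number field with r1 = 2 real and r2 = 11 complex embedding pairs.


By Dirichlet's unit theorem:
rank = r1 + r2 - 1
= 2 + 11 - 1
= 12

12


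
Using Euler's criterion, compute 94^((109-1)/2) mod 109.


p = 109 is prime and the exponent is (p-1)/2 = 54, so by Euler's criterion 94^54 = (94/109) = +1 or -1 mod 109.
Compute by square-and-multiply:
  54 = 32 + 16 + 4 + 2 (binary 110110)
  Repeated squaring mod 109: 94^1 = 94, 94^2 = 7, 94^4 = 49, 94^8 = 3, 94^16 = 9, 94^32 = 81
  94^54 = 94^32 * 94^16 * 94^4 * 94^2 = 81 * 9 * 49 * 7 mod 109
    81 * 9 = 729 = 75 mod 109
    75 * 49 = 3675 = 78 mod 109
    78 * 7 = 546 = 1 mod 109
  94^54 = 1 mod 109
Result 1: 94 is a quadratic residue mod 109.
94^54 mod 109 = 1

1


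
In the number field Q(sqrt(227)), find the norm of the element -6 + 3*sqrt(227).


N(a + b*sqrt(d)) = a^2 - d*b^2
= (-6)^2 - (227)*(3)^2
= 36 - 2043
= -2007

-2007


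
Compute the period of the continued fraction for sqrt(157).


Run the CF algorithm for sqrt(157).
a_0 = floor(sqrt(157)) = 12; set m_0=0, q_0=1.
Recurrence: m' = q*a - m,  q' = (d - m'^2)/q,  a' = floor((a_0 + m')/q').
  step 1: m=12, q=13, a=1
  step 2: m=1, q=12, a=1
  step 3: m=11, q=3, a=7
  step 4: m=10, q=19, a=1
  step 5: m=9, q=4, a=5
  step 6: m=11, q=9, a=2
  step 7: m=7, q=12, a=1
  step 8: m=5, q=11, a=1
  step 9: m=6, q=11, a=1
  step 10: m=5, q=12, a=1
  step 11: m=7, q=9, a=2
  step 12: m=11, q=4, a=5
  step 13: m=9, q=19, a=1
  step 14: m=10, q=3, a=7
  step 15: m=11, q=12, a=1
  step 16: m=1, q=13, a=1
  step 17: m=12, q=1, a=24
a_17 = 2*a_0 = 24, so the period closes here.
sqrt(157) = [12; 1, 1, 7, 1, 5, 2, 1, 1, 1, 1, 2, 5, 1, 7, 1, 1, 24]
Period length = 17

17


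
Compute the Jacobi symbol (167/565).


Compute (167/565) via quadratic reciprocity:
  reciprocity: (167/565) -> +(565/167)
  reduce: (64/167)
  pull out 2: (2/167) = +1  (since 167 mod 8 = 7)
  pull out 2: (2/167) = +1  (since 167 mod 8 = 7)
  pull out 2: (2/167) = +1  (since 167 mod 8 = 7)
  pull out 2: (2/167) = +1  (since 167 mod 8 = 7)
  pull out 2: (2/167) = +1  (since 167 mod 8 = 7)
  pull out 2: (2/167) = +1  (since 167 mod 8 = 7)
  (1/167) = 1
Product of signs = 1

1


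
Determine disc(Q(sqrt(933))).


For K = Q(sqrt(d)) with d squarefree: disc(K) = d if d = 1 mod 4, and disc(K) = 4d if d = 2 or 3 mod 4.
Here d = 933, and d mod 4 = 1.
d = 1 mod 4 (O_K = Z[(1+sqrt(d))/2]), so disc(K) = d = 933

933


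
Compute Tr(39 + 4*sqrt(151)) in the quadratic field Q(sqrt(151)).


Tr(a + b*sqrt(d)) = (a + b*sqrt(d)) + (a - b*sqrt(d)) = 2a
= 2 * (39)
= 78

78


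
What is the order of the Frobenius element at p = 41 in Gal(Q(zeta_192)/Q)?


The Frobenius at p in Gal(Q(zeta_n)/Q) = (Z/nZ)* is the class of p, so its order is ord_192(41), the smallest k >= 1 with 41^k = 1 mod 192.
n = 192 = 2^6 * 3, phi(192) = 64; the order divides phi(n).
Divisors of 64: 1, 2, 4, 8, 16, 32, 64
Repeated squaring mod 192: 41^1 = 41, 41^2 = 145, 41^4 = 97, 41^8 = 1, 41^16 = 1, 41^32 = 1, 41^64 = 1
Test divisors in increasing order:
  k=1: 41^1 = 41 mod 192
  k=2: 41^2 = 145 mod 192
  k=4: 41^4 = 97 mod 192
  k=8: 41^8 = 1 mod 192  <- first divisor giving 1
Order = 8

8
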